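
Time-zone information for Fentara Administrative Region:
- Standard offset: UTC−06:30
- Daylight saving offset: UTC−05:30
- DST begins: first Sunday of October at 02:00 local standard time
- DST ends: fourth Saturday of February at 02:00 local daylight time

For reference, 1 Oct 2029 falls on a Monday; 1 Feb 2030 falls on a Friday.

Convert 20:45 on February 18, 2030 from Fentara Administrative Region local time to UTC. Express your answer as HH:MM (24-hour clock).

1 October 2029 is a Monday, so the first Sunday is October 7.
1 February 2030 is a Friday, so the first Saturday is February 2 and the fourth is February 23.
February 18, 2030 lies within the daylight-saving period (7 October 2029 – 23 February 2030), so Fentara Administrative Region is on daylight time, UTC−05:30.
20:45 local + 5h30m = 02:15 UTC (rolling into the next day, 19 February 2030).

02:15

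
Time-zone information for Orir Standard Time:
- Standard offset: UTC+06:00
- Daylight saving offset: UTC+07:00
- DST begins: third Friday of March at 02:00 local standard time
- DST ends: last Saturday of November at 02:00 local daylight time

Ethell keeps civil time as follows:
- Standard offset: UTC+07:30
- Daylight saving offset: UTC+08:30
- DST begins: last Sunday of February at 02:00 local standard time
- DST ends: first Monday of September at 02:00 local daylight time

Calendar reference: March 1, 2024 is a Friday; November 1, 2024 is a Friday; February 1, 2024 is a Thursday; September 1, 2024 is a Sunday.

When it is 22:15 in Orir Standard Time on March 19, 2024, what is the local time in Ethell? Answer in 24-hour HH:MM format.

23:45

1 March 2024 is a Friday, so the first Friday is March 1 and the third is March 15.
1 November 2024 is a Friday, so Saturdays fall on 2, 9, 16, 23, 30; the last is November 30.
March 19, 2024 lies within the daylight-saving period (15 March – 30 November), so Orir Standard Time is on daylight time, UTC+07:00.
22:15 Orir Standard Time − 7h = 15:15 UTC.
1 February 2024 is a Thursday, so Sundays fall on 4, 11, 18, 25; the last is February 25.
1 September 2024 is a Sunday, so the first Monday is September 2.
At the standard offset (UTC+07:30), 15:15 UTC + 7h30m = 22:45 Ethell standard time.
The standard-time date in Ethell, March 19, 2024, lies within the daylight-saving period (25 February – 2 September), so Ethell is on daylight time, UTC+08:30.
15:15 UTC + 8h30m = 23:45 Ethell.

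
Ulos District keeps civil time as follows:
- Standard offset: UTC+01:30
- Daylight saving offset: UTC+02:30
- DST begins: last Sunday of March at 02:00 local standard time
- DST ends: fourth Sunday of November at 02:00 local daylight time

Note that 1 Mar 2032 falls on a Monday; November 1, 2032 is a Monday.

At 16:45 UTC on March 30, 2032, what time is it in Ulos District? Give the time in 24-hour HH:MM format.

19:15

1 March 2032 is a Monday, so Sundays fall on 7, 14, 21, 28; the last is March 28.
1 November 2032 is a Monday, so the first Sunday is November 7 and the fourth is November 28.
At the standard offset (UTC+01:30), 16:45 UTC + 1h30m = 18:15 Ulos District standard time.
The standard-time date in Ulos District, March 30, 2032, falls between 28 March and 28 November, so daylight saving is in effect and Ulos District is at UTC+02:30.
16:45 UTC + 2h30m = 19:15 local.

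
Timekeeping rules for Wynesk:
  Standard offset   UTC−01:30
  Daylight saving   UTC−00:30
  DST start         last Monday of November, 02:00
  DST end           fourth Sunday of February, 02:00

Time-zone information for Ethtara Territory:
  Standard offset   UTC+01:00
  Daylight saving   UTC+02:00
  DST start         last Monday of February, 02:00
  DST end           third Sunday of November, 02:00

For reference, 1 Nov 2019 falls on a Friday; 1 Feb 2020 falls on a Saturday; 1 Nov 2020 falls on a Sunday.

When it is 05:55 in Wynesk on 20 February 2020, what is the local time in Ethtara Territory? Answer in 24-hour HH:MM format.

1 November 2019 is a Friday, so Mondays fall on 4, 11, 18, 25; the last is November 25.
1 February 2020 is a Saturday, so the first Sunday is February 2 and the fourth is February 23.
Daylight saving runs 25 November 2019 – 23 February 2020; 20 February 2020 is inside that window, so Wynesk is at UTC−00:30.
05:55 Wynesk + 0h30m = 06:25 UTC.
1 February 2020 is a Saturday, so Mondays fall on 3, 10, 17, 24; the last is February 24.
1 November 2020 is a Sunday, so the first Sunday is November 1 and the third is November 15.
At the standard offset (UTC+01:00), 06:25 UTC + 1h = 07:25 Ethtara Territory standard time.
The standard-time date in Ethtara Territory, 20 February 2020, does not fall between 24 February and 15 November, so daylight saving is not in effect and Ethtara Territory is at UTC+01:00.
06:25 UTC + 1h = 07:25 Ethtara Territory.

07:25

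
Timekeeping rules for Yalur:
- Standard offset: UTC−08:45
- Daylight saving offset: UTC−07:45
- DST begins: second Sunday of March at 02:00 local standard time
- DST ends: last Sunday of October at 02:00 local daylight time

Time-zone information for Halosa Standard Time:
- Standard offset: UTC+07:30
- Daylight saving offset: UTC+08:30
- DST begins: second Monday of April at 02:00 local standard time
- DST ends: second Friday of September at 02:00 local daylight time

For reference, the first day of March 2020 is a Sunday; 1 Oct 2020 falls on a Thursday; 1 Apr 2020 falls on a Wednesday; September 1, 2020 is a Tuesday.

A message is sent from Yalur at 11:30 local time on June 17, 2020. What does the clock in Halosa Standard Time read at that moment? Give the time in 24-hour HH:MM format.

03:45

1 March 2020 is a Sunday, so the first Sunday is March 1 and the second is March 8.
1 October 2020 is a Thursday, so Sundays fall on 4, 11, 18, 25; the last is October 25.
June 17, 2020 lies within the daylight-saving period (8 March – 25 October), so Yalur is on daylight time, UTC−07:45.
11:30 Yalur + 7h45m = 19:15 UTC.
1 April 2020 is a Wednesday, so the first Monday is April 6 and the second is April 13.
1 September 2020 is a Tuesday, so the first Friday is September 4 and the second is September 11.
At the standard offset (UTC+07:30), 19:15 UTC + 7h30m = 02:45 Halosa Standard Time standard time (rolling into the next day, 18 June 2020).
The standard-time date in Halosa Standard Time, June 18, 2020, falls between 13 April and 11 September, so daylight saving is in effect and Halosa Standard Time is at UTC+08:30.
19:15 UTC + 8h30m = 03:45 Halosa Standard Time (rolling into the next day, 18 June 2020).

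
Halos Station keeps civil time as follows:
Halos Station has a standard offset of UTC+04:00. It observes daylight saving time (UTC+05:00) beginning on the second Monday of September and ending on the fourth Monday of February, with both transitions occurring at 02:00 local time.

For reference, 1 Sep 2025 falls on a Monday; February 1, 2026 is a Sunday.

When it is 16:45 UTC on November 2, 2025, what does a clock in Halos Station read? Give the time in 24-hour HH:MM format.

21:45

1 September 2025 is a Monday, so the first Monday is September 1 and the second is September 8.
1 February 2026 is a Sunday, so the first Monday is February 2 and the fourth is February 23.
At the standard offset (UTC+04:00), 16:45 UTC + 4h = 20:45 Halos Station standard time.
The standard-time date in Halos Station, November 2, 2025, falls between 8 September 2025 and 23 February 2026, so daylight saving is in effect and Halos Station is at UTC+05:00.
16:45 UTC + 5h = 21:45 local.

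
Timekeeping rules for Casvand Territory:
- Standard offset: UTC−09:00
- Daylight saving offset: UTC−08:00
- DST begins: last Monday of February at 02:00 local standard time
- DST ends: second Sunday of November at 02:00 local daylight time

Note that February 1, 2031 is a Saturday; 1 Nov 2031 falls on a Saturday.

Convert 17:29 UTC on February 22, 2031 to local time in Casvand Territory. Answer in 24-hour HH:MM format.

1 February 2031 is a Saturday, so Mondays fall on 3, 10, 17, 24; the last is February 24.
1 November 2031 is a Saturday, so the first Sunday is November 2 and the second is November 9.
At the standard offset (UTC−09:00), 17:29 UTC − 9h = 08:29 Casvand Territory standard time.
Daylight saving runs 24 February – 9 November; the standard-time date in Casvand Territory, February 22, 2031, is outside that window, so Casvand Territory is on standard time at UTC−09:00.
17:29 UTC − 9h = 08:29 local.

08:29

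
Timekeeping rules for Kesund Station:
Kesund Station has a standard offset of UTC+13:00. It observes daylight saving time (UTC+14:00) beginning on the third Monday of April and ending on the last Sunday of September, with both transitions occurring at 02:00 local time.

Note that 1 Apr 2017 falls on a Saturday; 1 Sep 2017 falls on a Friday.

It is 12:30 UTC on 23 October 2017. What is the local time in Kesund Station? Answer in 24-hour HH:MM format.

1 April 2017 is a Saturday, so the first Monday is April 3 and the third is April 17.
1 September 2017 is a Friday, so Sundays fall on 3, 10, 17, 24; the last is September 24.
At the standard offset (UTC+13:00), 12:30 UTC + 13h = 01:30 Kesund Station standard time (rolling into the next day, 24 October 2017).
The standard-time date in Kesund Station, 24 October 2017, does not fall between 17 April and 24 September, so daylight saving is not in effect and Kesund Station is at UTC+13:00.
12:30 UTC + 13h = 01:30 local (rolling into the next day, 24 October 2017).

01:30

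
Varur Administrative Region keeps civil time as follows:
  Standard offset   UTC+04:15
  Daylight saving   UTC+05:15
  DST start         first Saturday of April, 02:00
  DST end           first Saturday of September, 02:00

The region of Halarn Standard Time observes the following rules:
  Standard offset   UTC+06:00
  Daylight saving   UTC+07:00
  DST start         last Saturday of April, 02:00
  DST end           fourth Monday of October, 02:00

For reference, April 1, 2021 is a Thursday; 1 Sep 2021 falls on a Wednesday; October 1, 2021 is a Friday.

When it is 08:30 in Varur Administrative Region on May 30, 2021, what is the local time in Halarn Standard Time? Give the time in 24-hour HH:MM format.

1 April 2021 is a Thursday, so the first Saturday is April 3.
1 September 2021 is a Wednesday, so the first Saturday is September 4.
Daylight saving runs 3 April – 4 September; May 30, 2021 is inside that window, so Varur Administrative Region is at UTC+05:15.
08:30 Varur Administrative Region − 5h15m = 03:15 UTC.
1 April 2021 is a Thursday, so Saturdays fall on 3, 10, 17, 24; the last is April 24.
1 October 2021 is a Friday, so the first Monday is October 4 and the fourth is October 25.
At the standard offset (UTC+06:00), 03:15 UTC + 6h = 09:15 Halarn Standard Time standard time.
Daylight saving runs 24 April – 25 October; the standard-time date in Halarn Standard Time, May 30, 2021, is inside that window, so Halarn Standard Time is at UTC+07:00.
03:15 UTC + 7h = 10:15 Halarn Standard Time.

10:15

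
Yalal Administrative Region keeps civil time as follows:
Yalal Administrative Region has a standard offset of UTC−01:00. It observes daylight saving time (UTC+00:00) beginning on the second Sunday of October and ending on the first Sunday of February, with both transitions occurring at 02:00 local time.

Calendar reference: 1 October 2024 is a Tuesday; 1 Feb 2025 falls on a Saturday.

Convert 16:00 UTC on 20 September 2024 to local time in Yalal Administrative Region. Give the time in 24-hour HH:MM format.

1 October 2024 is a Tuesday, so the first Sunday is October 6 and the second is October 13.
1 February 2025 is a Saturday, so the first Sunday is February 2.
At the standard offset (UTC−01:00), 16:00 UTC − 1h = 15:00 Yalal Administrative Region standard time.
The standard-time date in Yalal Administrative Region, 20 September 2024, does not fall between 13 October 2024 and 2 February 2025, so daylight saving is not in effect and Yalal Administrative Region is at UTC−01:00.
16:00 UTC − 1h = 15:00 local.

15:00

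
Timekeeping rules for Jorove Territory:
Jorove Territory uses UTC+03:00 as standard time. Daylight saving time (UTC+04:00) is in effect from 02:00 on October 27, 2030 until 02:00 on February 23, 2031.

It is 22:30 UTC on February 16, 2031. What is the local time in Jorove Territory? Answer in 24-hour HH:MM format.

02:30

At the standard offset (UTC+03:00), 22:30 UTC + 3h = 01:30 Jorove Territory standard time (rolling into the next day, 17 February 2031).
The standard-time date in Jorove Territory, February 17, 2031, lies within the daylight-saving period (27 October 2030 – 23 February 2031), so Jorove Territory is on daylight time, UTC+04:00.
22:30 UTC + 4h = 02:30 local (rolling into the next day, 17 February 2031).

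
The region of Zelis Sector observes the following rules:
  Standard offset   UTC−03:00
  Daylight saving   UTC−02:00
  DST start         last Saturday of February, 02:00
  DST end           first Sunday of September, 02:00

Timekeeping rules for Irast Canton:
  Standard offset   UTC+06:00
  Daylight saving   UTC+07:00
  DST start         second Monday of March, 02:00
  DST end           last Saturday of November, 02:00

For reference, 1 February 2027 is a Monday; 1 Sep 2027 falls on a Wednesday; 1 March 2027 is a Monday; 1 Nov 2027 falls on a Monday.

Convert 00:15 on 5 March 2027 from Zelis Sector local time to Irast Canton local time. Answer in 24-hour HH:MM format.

08:15

1 February 2027 is a Monday, so Saturdays fall on 6, 13, 20, 27; the last is February 27.
1 September 2027 is a Wednesday, so the first Sunday is September 5.
5 March 2027 lies within the daylight-saving period (27 February – 5 September), so Zelis Sector is on daylight time, UTC−02:00.
00:15 Zelis Sector + 2h = 02:15 UTC.
1 March 2027 is a Monday, so the first Monday is March 1 and the second is March 8.
1 November 2027 is a Monday, so Saturdays fall on 6, 13, 20, 27; the last is November 27.
At the standard offset (UTC+06:00), 02:15 UTC + 6h = 08:15 Irast Canton standard time.
Daylight saving runs 8 March – 27 November; the standard-time date in Irast Canton, 5 March 2027, is outside that window, so Irast Canton is on standard time at UTC+06:00.
02:15 UTC + 6h = 08:15 Irast Canton.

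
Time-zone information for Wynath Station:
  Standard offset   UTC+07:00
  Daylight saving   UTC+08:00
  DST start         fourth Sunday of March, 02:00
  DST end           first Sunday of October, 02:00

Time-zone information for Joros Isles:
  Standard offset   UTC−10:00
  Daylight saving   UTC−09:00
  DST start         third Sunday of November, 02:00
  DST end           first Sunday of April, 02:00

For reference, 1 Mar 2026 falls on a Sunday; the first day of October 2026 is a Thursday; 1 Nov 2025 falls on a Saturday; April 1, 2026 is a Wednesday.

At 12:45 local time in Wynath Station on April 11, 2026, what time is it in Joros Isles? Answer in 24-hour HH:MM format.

18:45

1 March 2026 is a Sunday, so the first Sunday is March 1 and the fourth is March 22.
1 October 2026 is a Thursday, so the first Sunday is October 4.
April 11, 2026 lies within the daylight-saving period (22 March – 4 October), so Wynath Station is on daylight time, UTC+08:00.
12:45 Wynath Station − 8h = 04:45 UTC.
1 November 2025 is a Saturday, so the first Sunday is November 2 and the third is November 16.
1 April 2026 is a Wednesday, so the first Sunday is April 5.
At the standard offset (UTC−10:00), 04:45 UTC − 10h = 18:45 Joros Isles standard time (rolling into the previous day, 10 April 2026).
The standard-time date in Joros Isles, April 10, 2026, is outside the daylight-saving period (16 November 2025 – 5 April 2026), so Joros Isles is on standard time, UTC−10:00.
04:45 UTC − 10h = 18:45 Joros Isles (rolling into the previous day, 10 April 2026).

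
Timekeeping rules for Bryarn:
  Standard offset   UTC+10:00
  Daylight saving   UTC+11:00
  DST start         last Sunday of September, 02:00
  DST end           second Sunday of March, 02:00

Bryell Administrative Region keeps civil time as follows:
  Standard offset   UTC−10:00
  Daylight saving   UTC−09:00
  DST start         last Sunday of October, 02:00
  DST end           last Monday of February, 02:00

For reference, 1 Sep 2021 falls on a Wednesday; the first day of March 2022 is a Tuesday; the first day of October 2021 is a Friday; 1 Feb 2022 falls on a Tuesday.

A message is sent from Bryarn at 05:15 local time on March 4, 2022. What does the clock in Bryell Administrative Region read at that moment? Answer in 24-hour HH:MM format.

08:15

1 September 2021 is a Wednesday, so Sundays fall on 5, 12, 19, 26; the last is September 26.
1 March 2022 is a Tuesday, so the first Sunday is March 6 and the second is March 13.
March 4, 2022 falls between 26 September 2021 and 13 March 2022, so daylight saving is in effect and Bryarn is at UTC+11:00.
05:15 Bryarn − 11h = 18:15 UTC (rolling into the previous day, 3 March 2022).
1 October 2021 is a Friday, so Sundays fall on 3, 10, 17, 24, 31; the last is October 31.
1 February 2022 is a Tuesday, so Mondays fall on 7, 14, 21, 28; the last is February 28.
At the standard offset (UTC−10:00), 18:15 UTC − 10h = 08:15 Bryell Administrative Region standard time.
Daylight saving runs 31 October 2021 – 28 February 2022; the standard-time date in Bryell Administrative Region, March 3, 2022, is outside that window, so Bryell Administrative Region is on standard time at UTC−10:00.
18:15 UTC − 10h = 08:15 Bryell Administrative Region.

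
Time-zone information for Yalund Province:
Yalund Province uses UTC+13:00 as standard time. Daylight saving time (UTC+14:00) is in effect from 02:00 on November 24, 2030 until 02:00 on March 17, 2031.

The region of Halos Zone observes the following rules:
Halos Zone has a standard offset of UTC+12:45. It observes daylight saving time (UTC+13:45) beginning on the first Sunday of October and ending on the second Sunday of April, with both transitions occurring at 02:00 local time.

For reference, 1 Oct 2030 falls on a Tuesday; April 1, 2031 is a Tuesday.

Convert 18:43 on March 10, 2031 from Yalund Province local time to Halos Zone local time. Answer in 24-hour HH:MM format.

March 10, 2031 falls between 24 November 2030 and 17 March 2031, so daylight saving is in effect and Yalund Province is at UTC+14:00.
18:43 Yalund Province − 14h = 04:43 UTC.
1 October 2030 is a Tuesday, so the first Sunday is October 6.
1 April 2031 is a Tuesday, so the first Sunday is April 6 and the second is April 13.
At the standard offset (UTC+12:45), 04:43 UTC + 12h45m = 17:28 Halos Zone standard time.
The standard-time date in Halos Zone, March 10, 2031, lies within the daylight-saving period (6 October 2030 – 13 April 2031), so Halos Zone is on daylight time, UTC+13:45.
04:43 UTC + 13h45m = 18:28 Halos Zone.

18:28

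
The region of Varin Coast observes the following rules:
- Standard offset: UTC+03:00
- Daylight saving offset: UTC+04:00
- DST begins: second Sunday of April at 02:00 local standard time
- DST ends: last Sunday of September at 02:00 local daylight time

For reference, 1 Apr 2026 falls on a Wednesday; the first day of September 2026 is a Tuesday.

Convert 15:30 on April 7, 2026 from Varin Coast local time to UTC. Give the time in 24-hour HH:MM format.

12:30

1 April 2026 is a Wednesday, so the first Sunday is April 5 and the second is April 12.
1 September 2026 is a Tuesday, so Sundays fall on 6, 13, 20, 27; the last is September 27.
Daylight saving runs 12 April – 27 September; April 7, 2026 is outside that window, so Varin Coast is on standard time at UTC+03:00.
15:30 local − 3h = 12:30 UTC.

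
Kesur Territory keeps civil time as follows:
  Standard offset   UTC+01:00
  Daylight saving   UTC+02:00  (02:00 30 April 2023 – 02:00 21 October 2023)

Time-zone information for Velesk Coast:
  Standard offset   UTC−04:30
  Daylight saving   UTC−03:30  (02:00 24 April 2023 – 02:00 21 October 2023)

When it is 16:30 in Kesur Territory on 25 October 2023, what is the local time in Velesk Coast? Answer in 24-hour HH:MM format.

25 October 2023 does not fall between 30 April and 21 October, so daylight saving is not in effect and Kesur Territory is at UTC+01:00.
16:30 Kesur Territory − 1h = 15:30 UTC.
At the standard offset (UTC−04:30), 15:30 UTC − 4h30m = 11:00 Velesk Coast standard time.
Daylight saving runs 24 April – 21 October; the standard-time date in Velesk Coast, 25 October 2023, is outside that window, so Velesk Coast is on standard time at UTC−04:30.
15:30 UTC − 4h30m = 11:00 Velesk Coast.

11:00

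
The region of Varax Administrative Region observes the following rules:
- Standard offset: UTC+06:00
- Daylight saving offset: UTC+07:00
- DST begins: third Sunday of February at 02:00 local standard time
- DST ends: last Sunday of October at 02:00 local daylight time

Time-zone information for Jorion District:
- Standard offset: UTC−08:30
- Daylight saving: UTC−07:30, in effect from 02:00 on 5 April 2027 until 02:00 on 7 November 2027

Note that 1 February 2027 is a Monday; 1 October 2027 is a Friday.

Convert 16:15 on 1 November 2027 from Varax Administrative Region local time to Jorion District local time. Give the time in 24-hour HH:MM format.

1 February 2027 is a Monday, so the first Sunday is February 7 and the third is February 21.
1 October 2027 is a Friday, so Sundays fall on 3, 10, 17, 24, 31; the last is October 31.
Daylight saving runs 21 February – 31 October; 1 November 2027 is outside that window, so Varax Administrative Region is on standard time at UTC+06:00.
16:15 Varax Administrative Region − 6h = 10:15 UTC.
At the standard offset (UTC−08:30), 10:15 UTC − 8h30m = 01:45 Jorion District standard time.
The standard-time date in Jorion District, 1 November 2027, lies within the daylight-saving period (5 April – 7 November), so Jorion District is on daylight time, UTC−07:30.
10:15 UTC − 7h30m = 02:45 Jorion District.

02:45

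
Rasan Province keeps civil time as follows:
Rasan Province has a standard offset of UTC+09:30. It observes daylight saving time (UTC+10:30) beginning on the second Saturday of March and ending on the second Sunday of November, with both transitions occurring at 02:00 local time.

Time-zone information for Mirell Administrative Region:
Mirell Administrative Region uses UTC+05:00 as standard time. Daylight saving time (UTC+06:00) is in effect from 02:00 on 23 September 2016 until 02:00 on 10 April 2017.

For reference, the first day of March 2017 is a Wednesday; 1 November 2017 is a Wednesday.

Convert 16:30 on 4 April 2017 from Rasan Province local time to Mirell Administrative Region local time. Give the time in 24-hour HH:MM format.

1 March 2017 is a Wednesday, so the first Saturday is March 4 and the second is March 11.
1 November 2017 is a Wednesday, so the first Sunday is November 5 and the second is November 12.
Daylight saving runs 11 March – 12 November; 4 April 2017 is inside that window, so Rasan Province is at UTC+10:30.
16:30 Rasan Province − 10h30m = 06:00 UTC.
At the standard offset (UTC+05:00), 06:00 UTC + 5h = 11:00 Mirell Administrative Region standard time.
The standard-time date in Mirell Administrative Region, 4 April 2017, lies within the daylight-saving period (23 September 2016 – 10 April 2017), so Mirell Administrative Region is on daylight time, UTC+06:00.
06:00 UTC + 6h = 12:00 Mirell Administrative Region.

12:00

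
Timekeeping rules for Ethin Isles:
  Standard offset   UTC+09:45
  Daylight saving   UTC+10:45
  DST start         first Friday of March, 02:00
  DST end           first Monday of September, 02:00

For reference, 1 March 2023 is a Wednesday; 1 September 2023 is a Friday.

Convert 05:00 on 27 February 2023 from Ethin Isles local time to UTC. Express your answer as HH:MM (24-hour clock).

19:15

1 March 2023 is a Wednesday, so the first Friday is March 3.
1 September 2023 is a Friday, so the first Monday is September 4.
27 February 2023 is outside the daylight-saving period (3 March – 4 September), so Ethin Isles is on standard time, UTC+09:45.
05:00 local − 9h45m = 19:15 UTC (rolling into the previous day, 26 February 2023).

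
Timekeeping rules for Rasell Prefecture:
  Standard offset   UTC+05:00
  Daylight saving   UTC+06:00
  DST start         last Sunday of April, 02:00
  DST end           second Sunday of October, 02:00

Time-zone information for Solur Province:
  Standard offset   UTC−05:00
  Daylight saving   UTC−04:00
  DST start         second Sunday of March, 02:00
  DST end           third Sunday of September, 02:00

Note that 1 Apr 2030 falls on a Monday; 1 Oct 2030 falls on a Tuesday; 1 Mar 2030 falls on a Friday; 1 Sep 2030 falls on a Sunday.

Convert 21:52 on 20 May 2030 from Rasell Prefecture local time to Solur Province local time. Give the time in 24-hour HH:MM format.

11:52

1 April 2030 is a Monday, so Sundays fall on 7, 14, 21, 28; the last is April 28.
1 October 2030 is a Tuesday, so the first Sunday is October 6 and the second is October 13.
Daylight saving runs 28 April – 13 October; 20 May 2030 is inside that window, so Rasell Prefecture is at UTC+06:00.
21:52 Rasell Prefecture − 6h = 15:52 UTC.
1 March 2030 is a Friday, so the first Sunday is March 3 and the second is March 10.
1 September 2030 is a Sunday, so the first Sunday is September 1 and the third is September 15.
At the standard offset (UTC−05:00), 15:52 UTC − 5h = 10:52 Solur Province standard time.
Daylight saving runs 10 March – 15 September; the standard-time date in Solur Province, 20 May 2030, is inside that window, so Solur Province is at UTC−04:00.
15:52 UTC − 4h = 11:52 Solur Province.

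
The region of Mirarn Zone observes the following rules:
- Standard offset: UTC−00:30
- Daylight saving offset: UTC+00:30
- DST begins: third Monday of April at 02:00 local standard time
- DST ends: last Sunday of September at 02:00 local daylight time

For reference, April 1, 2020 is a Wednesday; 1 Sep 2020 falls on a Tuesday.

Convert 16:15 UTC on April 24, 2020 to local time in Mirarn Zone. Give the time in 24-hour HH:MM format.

1 April 2020 is a Wednesday, so the first Monday is April 6 and the third is April 20.
1 September 2020 is a Tuesday, so Sundays fall on 6, 13, 20, 27; the last is September 27.
At the standard offset (UTC−00:30), 16:15 UTC − 0h30m = 15:45 Mirarn Zone standard time.
The standard-time date in Mirarn Zone, April 24, 2020, falls between 20 April and 27 September, so daylight saving is in effect and Mirarn Zone is at UTC+00:30.
16:15 UTC + 0h30m = 16:45 local.

16:45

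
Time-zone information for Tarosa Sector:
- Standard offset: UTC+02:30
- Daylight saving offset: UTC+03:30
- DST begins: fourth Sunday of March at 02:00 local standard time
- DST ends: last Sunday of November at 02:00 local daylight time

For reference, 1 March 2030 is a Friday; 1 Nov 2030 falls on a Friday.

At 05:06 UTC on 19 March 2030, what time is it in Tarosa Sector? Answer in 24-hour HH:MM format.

1 March 2030 is a Friday, so the first Sunday is March 3 and the fourth is March 24.
1 November 2030 is a Friday, so Sundays fall on 3, 10, 17, 24; the last is November 24.
At the standard offset (UTC+02:30), 05:06 UTC + 2h30m = 07:36 Tarosa Sector standard time.
Daylight saving runs 24 March – 24 November; the standard-time date in Tarosa Sector, 19 March 2030, is outside that window, so Tarosa Sector is on standard time at UTC+02:30.
05:06 UTC + 2h30m = 07:36 local.

07:36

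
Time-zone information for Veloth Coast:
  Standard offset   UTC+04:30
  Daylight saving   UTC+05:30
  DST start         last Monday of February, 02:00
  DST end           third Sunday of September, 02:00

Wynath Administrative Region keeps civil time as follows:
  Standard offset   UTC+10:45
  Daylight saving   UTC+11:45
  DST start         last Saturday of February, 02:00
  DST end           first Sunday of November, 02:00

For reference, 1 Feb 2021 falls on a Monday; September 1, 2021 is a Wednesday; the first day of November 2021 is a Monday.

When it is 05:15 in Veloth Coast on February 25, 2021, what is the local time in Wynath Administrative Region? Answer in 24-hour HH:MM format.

10:30

1 February 2021 is a Monday, so Mondays fall on 1, 8, 15, 22; the last is February 22.
1 September 2021 is a Wednesday, so the first Sunday is September 5 and the third is September 19.
Daylight saving runs 22 February – 19 September; February 25, 2021 is inside that window, so Veloth Coast is at UTC+05:30.
05:15 Veloth Coast − 5h30m = 23:45 UTC (rolling into the previous day, 24 February 2021).
1 February 2021 is a Monday, so Saturdays fall on 6, 13, 20, 27; the last is February 27.
1 November 2021 is a Monday, so the first Sunday is November 7.
At the standard offset (UTC+10:45), 23:45 UTC + 10h45m = 10:30 Wynath Administrative Region standard time (rolling into the next day, 25 February 2021).
Daylight saving runs 27 February – 7 November; the standard-time date in Wynath Administrative Region, February 25, 2021, is outside that window, so Wynath Administrative Region is on standard time at UTC+10:45.
23:45 UTC + 10h45m = 10:30 Wynath Administrative Region (rolling into the next day, 25 February 2021).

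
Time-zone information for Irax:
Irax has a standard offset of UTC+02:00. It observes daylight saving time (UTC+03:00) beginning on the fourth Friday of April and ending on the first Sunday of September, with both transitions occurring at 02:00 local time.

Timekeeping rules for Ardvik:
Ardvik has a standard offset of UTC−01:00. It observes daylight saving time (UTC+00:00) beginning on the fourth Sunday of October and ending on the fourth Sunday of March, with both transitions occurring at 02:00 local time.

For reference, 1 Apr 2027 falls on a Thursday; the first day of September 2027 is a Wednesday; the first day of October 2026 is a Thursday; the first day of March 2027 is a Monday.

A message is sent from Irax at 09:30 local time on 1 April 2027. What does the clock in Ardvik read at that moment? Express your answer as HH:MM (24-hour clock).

06:30

1 April 2027 is a Thursday, so the first Friday is April 2 and the fourth is April 23.
1 September 2027 is a Wednesday, so the first Sunday is September 5.
1 April 2027 is outside the daylight-saving period (23 April – 5 September), so Irax is on standard time, UTC+02:00.
09:30 Irax − 2h = 07:30 UTC.
1 October 2026 is a Thursday, so the first Sunday is October 4 and the fourth is October 25.
1 March 2027 is a Monday, so the first Sunday is March 7 and the fourth is March 28.
At the standard offset (UTC−01:00), 07:30 UTC − 1h = 06:30 Ardvik standard time.
The standard-time date in Ardvik, 1 April 2027, is outside the daylight-saving period (25 October 2026 – 28 March 2027), so Ardvik is on standard time, UTC−01:00.
07:30 UTC − 1h = 06:30 Ardvik.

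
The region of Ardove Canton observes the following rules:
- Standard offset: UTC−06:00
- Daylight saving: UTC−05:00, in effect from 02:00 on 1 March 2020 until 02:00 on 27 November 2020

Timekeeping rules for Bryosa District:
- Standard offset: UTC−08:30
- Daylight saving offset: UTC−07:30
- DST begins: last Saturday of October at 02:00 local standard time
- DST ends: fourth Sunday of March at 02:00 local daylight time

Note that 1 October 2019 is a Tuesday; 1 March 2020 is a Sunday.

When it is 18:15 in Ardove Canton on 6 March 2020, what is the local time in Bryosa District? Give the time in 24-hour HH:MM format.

15:45

6 March 2020 lies within the daylight-saving period (1 March – 27 November), so Ardove Canton is on daylight time, UTC−05:00.
18:15 Ardove Canton + 5h = 23:15 UTC.
1 October 2019 is a Tuesday, so Saturdays fall on 5, 12, 19, 26; the last is October 26.
1 March 2020 is a Sunday, so the first Sunday is March 1 and the fourth is March 22.
At the standard offset (UTC−08:30), 23:15 UTC − 8h30m = 14:45 Bryosa District standard time.
Daylight saving runs 26 October 2019 – 22 March 2020; the standard-time date in Bryosa District, 6 March 2020, is inside that window, so Bryosa District is at UTC−07:30.
23:15 UTC − 7h30m = 15:45 Bryosa District.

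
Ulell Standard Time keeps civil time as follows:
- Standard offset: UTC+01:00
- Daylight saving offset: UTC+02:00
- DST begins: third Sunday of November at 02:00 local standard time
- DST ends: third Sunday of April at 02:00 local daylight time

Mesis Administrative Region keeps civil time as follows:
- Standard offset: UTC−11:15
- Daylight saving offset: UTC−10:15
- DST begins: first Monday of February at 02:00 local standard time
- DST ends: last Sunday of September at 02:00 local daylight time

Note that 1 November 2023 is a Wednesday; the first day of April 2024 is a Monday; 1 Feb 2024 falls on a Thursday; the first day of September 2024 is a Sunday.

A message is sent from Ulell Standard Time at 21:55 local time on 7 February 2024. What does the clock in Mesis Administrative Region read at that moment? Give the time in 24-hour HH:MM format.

1 November 2023 is a Wednesday, so the first Sunday is November 5 and the third is November 19.
1 April 2024 is a Monday, so the first Sunday is April 7 and the third is April 21.
7 February 2024 falls between 19 November 2023 and 21 April 2024, so daylight saving is in effect and Ulell Standard Time is at UTC+02:00.
21:55 Ulell Standard Time − 2h = 19:55 UTC.
1 February 2024 is a Thursday, so the first Monday is February 5.
1 September 2024 is a Sunday, so Sundays fall on 1, 8, 15, 22, 29; the last is September 29.
At the standard offset (UTC−11:15), 19:55 UTC − 11h15m = 08:40 Mesis Administrative Region standard time.
The standard-time date in Mesis Administrative Region, 7 February 2024, lies within the daylight-saving period (5 February – 29 September), so Mesis Administrative Region is on daylight time, UTC−10:15.
19:55 UTC − 10h15m = 09:40 Mesis Administrative Region.

09:40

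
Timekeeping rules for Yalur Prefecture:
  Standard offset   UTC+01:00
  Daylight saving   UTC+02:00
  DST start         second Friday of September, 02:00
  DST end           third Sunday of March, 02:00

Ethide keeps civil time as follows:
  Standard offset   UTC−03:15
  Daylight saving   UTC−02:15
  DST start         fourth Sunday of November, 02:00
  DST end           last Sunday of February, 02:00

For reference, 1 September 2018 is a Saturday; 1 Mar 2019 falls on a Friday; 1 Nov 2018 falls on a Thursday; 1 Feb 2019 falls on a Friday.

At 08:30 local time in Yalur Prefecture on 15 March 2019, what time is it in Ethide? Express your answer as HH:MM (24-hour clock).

03:15

1 September 2018 is a Saturday, so the first Friday is September 7 and the second is September 14.
1 March 2019 is a Friday, so the first Sunday is March 3 and the third is March 17.
15 March 2019 falls between 14 September 2018 and 17 March 2019, so daylight saving is in effect and Yalur Prefecture is at UTC+02:00.
08:30 Yalur Prefecture − 2h = 06:30 UTC.
1 November 2018 is a Thursday, so the first Sunday is November 4 and the fourth is November 25.
1 February 2019 is a Friday, so Sundays fall on 3, 10, 17, 24; the last is February 24.
At the standard offset (UTC−03:15), 06:30 UTC − 3h15m = 03:15 Ethide standard time.
The standard-time date in Ethide, 15 March 2019, does not fall between 25 November 2018 and 24 February 2019, so daylight saving is not in effect and Ethide is at UTC−03:15.
06:30 UTC − 3h15m = 03:15 Ethide.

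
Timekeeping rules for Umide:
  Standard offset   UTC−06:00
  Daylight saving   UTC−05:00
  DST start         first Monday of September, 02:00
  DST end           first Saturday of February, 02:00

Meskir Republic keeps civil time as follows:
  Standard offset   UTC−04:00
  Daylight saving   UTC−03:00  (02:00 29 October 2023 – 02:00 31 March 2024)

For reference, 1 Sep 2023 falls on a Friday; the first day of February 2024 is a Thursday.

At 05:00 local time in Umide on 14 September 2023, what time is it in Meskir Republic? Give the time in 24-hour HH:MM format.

1 September 2023 is a Friday, so the first Monday is September 4.
1 February 2024 is a Thursday, so the first Saturday is February 3.
14 September 2023 lies within the daylight-saving period (4 September 2023 – 3 February 2024), so Umide is on daylight time, UTC−05:00.
05:00 Umide + 5h = 10:00 UTC.
At the standard offset (UTC−04:00), 10:00 UTC − 4h = 06:00 Meskir Republic standard time.
The standard-time date in Meskir Republic, 14 September 2023, does not fall between 29 October 2023 and 31 March 2024, so daylight saving is not in effect and Meskir Republic is at UTC−04:00.
10:00 UTC − 4h = 06:00 Meskir Republic.

06:00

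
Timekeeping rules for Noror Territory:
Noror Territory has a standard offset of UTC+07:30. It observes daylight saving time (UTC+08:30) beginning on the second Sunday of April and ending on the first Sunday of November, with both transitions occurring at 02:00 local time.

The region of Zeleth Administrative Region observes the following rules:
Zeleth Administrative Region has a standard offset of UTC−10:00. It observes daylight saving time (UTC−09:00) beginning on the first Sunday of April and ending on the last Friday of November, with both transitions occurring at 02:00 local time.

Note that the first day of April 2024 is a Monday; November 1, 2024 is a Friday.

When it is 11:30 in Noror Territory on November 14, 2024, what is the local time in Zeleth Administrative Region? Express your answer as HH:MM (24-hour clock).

19:00

1 April 2024 is a Monday, so the first Sunday is April 7 and the second is April 14.
1 November 2024 is a Friday, so the first Sunday is November 3.
November 14, 2024 does not fall between 14 April and 3 November, so daylight saving is not in effect and Noror Territory is at UTC+07:30.
11:30 Noror Territory − 7h30m = 04:00 UTC.
1 April 2024 is a Monday, so the first Sunday is April 7.
1 November 2024 is a Friday, so Fridays fall on 1, 8, 15, 22, 29; the last is November 29.
At the standard offset (UTC−10:00), 04:00 UTC − 10h = 18:00 Zeleth Administrative Region standard time (rolling into the previous day, 13 November 2024).
The standard-time date in Zeleth Administrative Region, November 13, 2024, falls between 7 April and 29 November, so daylight saving is in effect and Zeleth Administrative Region is at UTC−09:00.
04:00 UTC − 9h = 19:00 Zeleth Administrative Region (rolling into the previous day, 13 November 2024).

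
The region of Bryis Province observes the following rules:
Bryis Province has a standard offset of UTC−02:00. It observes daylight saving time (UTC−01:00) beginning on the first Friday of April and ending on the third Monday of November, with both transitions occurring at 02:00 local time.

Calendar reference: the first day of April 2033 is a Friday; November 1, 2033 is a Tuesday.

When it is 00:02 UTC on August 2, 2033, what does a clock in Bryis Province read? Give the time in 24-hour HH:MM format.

1 April 2033 is a Friday, so the first Friday is April 1.
1 November 2033 is a Tuesday, so the first Monday is November 7 and the third is November 21.
At the standard offset (UTC−02:00), 00:02 UTC − 2h = 22:02 Bryis Province standard time (rolling into the previous day, 1 August 2033).
Daylight saving runs 1 April – 21 November; the standard-time date in Bryis Province, August 1, 2033, is inside that window, so Bryis Province is at UTC−01:00.
00:02 UTC − 1h = 23:02 local (rolling into the previous day, 1 August 2033).

23:02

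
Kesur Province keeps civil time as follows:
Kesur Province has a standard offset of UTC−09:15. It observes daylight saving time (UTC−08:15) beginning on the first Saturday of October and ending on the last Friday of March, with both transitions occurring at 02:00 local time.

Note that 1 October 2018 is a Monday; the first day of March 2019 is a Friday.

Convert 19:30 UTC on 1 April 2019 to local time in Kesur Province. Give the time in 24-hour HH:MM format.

10:15

1 October 2018 is a Monday, so the first Saturday is October 6.
1 March 2019 is a Friday, so Fridays fall on 1, 8, 15, 22, 29; the last is March 29.
At the standard offset (UTC−09:15), 19:30 UTC − 9h15m = 10:15 Kesur Province standard time.
Daylight saving runs 6 October 2018 – 29 March 2019; the standard-time date in Kesur Province, 1 April 2019, is outside that window, so Kesur Province is on standard time at UTC−09:15.
19:30 UTC − 9h15m = 10:15 local.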